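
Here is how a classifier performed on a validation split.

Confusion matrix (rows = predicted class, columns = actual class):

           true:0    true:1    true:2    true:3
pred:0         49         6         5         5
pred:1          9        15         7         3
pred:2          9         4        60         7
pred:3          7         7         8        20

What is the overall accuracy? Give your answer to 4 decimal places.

0.6516

Accuracy = trace / total = (49+15+60+20=144) / 221 = 144/221 = 0.6516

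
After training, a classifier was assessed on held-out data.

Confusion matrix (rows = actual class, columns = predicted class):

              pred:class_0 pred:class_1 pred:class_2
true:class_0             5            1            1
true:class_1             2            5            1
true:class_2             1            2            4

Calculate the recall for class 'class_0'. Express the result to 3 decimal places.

0.714

recall = TP/(TP+FN).
class_0: TP=5, FN=1+1=2 → 5/7 = 0.7143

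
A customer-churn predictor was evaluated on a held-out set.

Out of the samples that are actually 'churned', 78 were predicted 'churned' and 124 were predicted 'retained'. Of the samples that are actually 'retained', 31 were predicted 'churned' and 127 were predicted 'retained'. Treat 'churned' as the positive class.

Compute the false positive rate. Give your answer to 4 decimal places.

0.1962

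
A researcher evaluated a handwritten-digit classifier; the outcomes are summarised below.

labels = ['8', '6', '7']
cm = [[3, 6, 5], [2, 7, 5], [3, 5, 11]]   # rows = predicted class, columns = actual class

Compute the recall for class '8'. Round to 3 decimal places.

Treat '8' as positive and all other classes as negative.
recall = TP/(TP+FN).
8: TP=3, FN=2+3=5 → 3/8 = 0.3750

0.375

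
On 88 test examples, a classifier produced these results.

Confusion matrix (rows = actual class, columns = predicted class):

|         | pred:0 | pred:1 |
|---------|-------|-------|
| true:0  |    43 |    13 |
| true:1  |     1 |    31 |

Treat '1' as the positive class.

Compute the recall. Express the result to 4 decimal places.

0.9688

Recall = TP/(TP+FN) = 31/(31+1) = 31/32 = 0.9688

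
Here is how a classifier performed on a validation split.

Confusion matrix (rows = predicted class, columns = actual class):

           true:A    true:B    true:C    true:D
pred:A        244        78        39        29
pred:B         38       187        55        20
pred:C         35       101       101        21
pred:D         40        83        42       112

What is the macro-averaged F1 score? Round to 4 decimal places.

0.5122

Per-class F1 score (2·TP/(2·TP+FP+FN)):
  A: TP=244, FP=78+39+29=146, FN=38+35+40=113 → 488/747 = 0.65328
  B: TP=187, FP=38+55+20=113, FN=78+101+83=262 → 374/749 = 0.49933
  C: TP=101, FP=35+101+21=157, FN=39+55+42=136 → 202/495 = 0.40808
  D: TP=112, FP=40+83+42=165, FN=29+20+21=70 → 224/459 = 0.48802
Macro-F1 score = mean = (0.65328 + 0.49933 + 0.40808 + 0.48802) / 4 = 0.5122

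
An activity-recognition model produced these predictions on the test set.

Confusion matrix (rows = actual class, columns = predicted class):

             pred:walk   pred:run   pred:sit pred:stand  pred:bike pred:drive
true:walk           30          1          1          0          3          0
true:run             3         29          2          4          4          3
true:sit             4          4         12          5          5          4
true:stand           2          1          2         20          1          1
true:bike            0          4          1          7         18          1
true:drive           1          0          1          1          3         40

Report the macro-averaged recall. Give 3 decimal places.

0.674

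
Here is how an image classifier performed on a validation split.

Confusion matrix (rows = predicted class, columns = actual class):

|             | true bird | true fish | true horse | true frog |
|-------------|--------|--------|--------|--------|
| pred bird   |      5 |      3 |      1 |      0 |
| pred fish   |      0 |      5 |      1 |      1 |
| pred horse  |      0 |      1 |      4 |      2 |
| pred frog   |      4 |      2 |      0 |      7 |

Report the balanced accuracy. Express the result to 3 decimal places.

0.594

Balanced accuracy = mean of per-class recall.
  bird: recall = 5/9 = 0.5556
  fish: recall = 5/11 = 0.4545
  horse: recall = 4/6 = 0.6667
  frog: recall = 7/10 = 0.7000
Mean = (0.5556 + 0.4545 + 0.6667 + 0.7000) / 4 = 0.594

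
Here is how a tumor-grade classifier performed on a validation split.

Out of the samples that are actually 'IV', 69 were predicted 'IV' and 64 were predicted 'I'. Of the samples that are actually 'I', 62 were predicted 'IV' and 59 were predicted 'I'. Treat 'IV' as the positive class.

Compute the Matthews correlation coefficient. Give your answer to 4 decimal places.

MCC = (TP·TN − FP·FN) / √((TP+FP)(TP+FN)(TN+FP)(TN+FN))
Numerator = 69·59 − 62·64 = 103
Denominator = √(131·133·121·123) = √259306509 = 16102.9969
MCC = 103 / 16102.9969 = 0.0064

0.0064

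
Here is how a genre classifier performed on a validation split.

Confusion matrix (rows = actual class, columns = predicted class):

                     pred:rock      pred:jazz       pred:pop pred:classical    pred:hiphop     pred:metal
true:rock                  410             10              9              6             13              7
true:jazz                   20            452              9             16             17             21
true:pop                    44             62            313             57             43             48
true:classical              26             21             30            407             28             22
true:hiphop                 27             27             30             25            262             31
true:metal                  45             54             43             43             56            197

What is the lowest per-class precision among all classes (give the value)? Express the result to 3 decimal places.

0.604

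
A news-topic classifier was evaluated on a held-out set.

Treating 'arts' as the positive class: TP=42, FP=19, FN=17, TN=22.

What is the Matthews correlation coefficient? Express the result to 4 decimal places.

MCC = (TP·TN − FP·FN) / √((TP+FP)(TP+FN)(TN+FP)(TN+FN))
Numerator = 42·22 − 19·17 = 601
Denominator = √(61·59·41·39) = √5754801 = 2398.9166
MCC = 601 / 2398.9166 = 0.2505

0.2505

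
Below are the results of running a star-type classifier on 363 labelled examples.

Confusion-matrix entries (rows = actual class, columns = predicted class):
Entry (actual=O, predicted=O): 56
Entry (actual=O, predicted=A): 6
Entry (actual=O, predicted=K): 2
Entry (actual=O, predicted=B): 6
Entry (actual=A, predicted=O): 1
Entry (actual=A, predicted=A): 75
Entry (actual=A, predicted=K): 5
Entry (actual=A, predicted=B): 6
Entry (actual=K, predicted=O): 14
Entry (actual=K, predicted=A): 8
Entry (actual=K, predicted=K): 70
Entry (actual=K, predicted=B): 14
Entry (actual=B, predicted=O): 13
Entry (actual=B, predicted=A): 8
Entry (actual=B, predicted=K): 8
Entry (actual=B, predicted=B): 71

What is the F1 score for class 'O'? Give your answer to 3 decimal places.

One-vs-rest for 'O': TP = diagonal; FP = other classes predicted 'O'; FN = 'O' predicted as other.
F1 score = 2·TP/(2·TP+FP+FN).
O: TP=56, FP=1+14+13=28, FN=6+2+6=14 → 112/154 = 0.7273

0.727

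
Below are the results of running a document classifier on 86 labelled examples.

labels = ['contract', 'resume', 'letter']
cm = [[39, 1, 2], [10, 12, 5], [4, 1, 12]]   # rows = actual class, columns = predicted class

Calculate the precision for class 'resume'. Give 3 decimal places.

Treat 'resume' as positive and all other classes as negative.
precision = TP/(TP+FP).
resume: TP=12, FP=1+1=2 → 12/14 = 0.8571

0.857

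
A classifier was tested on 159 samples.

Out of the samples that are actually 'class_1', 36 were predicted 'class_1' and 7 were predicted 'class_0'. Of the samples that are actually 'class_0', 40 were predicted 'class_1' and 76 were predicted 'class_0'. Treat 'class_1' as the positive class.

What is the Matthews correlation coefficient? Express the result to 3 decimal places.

0.438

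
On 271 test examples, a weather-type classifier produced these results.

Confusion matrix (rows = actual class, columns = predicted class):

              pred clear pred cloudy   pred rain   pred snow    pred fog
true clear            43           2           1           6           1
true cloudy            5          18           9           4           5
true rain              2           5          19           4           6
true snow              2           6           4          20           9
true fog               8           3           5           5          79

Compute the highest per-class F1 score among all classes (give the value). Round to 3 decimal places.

Per-class F1 score (2·TP/(2·TP+FP+FN)):
  clear: TP=43, FP=5+2+2+8=17, FN=2+1+6+1=10 → 86/113 = 0.7611
  cloudy: TP=18, FP=2+5+6+3=16, FN=5+9+4+5=23 → 36/75 = 0.4800
  rain: TP=19, FP=1+9+4+5=19, FN=2+5+4+6=17 → 38/74 = 0.5135
  snow: TP=20, FP=6+4+4+5=19, FN=2+6+4+9=21 → 40/80 = 0.5000
  fog: TP=79, FP=1+5+6+9=21, FN=8+3+5+5=21 → 158/200 = 0.7900
Highest is class 'fog' with F1 score = 0.790.

0.790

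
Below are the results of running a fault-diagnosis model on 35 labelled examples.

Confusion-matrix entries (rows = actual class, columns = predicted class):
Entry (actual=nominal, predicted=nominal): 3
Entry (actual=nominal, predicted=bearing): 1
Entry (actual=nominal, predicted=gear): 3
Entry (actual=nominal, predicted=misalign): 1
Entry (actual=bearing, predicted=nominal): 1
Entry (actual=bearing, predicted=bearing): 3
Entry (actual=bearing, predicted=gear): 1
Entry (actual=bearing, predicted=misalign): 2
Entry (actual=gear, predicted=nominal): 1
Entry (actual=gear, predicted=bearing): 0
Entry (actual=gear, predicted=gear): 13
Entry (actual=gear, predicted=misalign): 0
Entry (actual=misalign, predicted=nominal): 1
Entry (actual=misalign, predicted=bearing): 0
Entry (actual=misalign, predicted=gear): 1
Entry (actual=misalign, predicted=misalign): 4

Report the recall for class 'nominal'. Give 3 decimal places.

recall = TP/(TP+FN).
nominal: TP=3, FN=1+3+1=5 → 3/8 = 0.3750

0.375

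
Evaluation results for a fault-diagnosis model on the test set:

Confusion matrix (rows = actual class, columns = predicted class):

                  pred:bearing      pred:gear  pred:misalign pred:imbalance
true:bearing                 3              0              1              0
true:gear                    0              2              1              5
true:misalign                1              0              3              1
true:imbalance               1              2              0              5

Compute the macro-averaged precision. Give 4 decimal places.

0.5386

Per-class precision (TP/(TP+FP)):
  bearing: TP=3, FP=0+1+1=2 → 3/5 = 0.60000
  gear: TP=2, FP=0+0+2=2 → 2/4 = 0.50000
  misalign: TP=3, FP=1+1+0=2 → 3/5 = 0.60000
  imbalance: TP=5, FP=0+5+1=6 → 5/11 = 0.45455
Macro-precision = mean = (0.60000 + 0.50000 + 0.60000 + 0.45455) / 4 = 0.5386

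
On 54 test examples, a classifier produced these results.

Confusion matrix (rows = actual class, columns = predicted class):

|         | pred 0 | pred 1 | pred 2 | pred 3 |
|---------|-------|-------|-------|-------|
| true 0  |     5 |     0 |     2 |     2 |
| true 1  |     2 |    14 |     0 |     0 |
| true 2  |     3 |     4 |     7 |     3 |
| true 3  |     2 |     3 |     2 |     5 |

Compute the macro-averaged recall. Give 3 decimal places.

Per-class recall (TP/(TP+FN)):
  0: TP=5, FN=0+2+2=4 → 5/9 = 0.5556
  1: TP=14, FN=2+0+0=2 → 14/16 = 0.8750
  2: TP=7, FN=3+4+3=10 → 7/17 = 0.4118
  3: TP=5, FN=2+3+2=7 → 5/12 = 0.4167
Macro-recall = mean = (0.5556 + 0.8750 + 0.4118 + 0.4167) / 4 = 0.565

0.565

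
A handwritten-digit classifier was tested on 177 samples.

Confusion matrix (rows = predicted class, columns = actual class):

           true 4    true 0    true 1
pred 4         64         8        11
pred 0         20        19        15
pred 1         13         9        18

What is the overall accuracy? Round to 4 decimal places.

Accuracy = trace / total = (64+19+18=101) / 177 = 101/177 = 0.5706

0.5706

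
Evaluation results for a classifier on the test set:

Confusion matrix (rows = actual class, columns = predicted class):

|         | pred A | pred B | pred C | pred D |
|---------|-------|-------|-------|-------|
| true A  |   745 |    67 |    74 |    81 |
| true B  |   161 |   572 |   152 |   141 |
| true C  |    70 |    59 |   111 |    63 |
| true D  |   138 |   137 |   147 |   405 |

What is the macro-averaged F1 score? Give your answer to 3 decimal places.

0.537

Per-class F1 score (2·TP/(2·TP+FP+FN)):
  A: TP=745, FP=161+70+138=369, FN=67+74+81=222 → 1490/2081 = 0.7160
  B: TP=572, FP=67+59+137=263, FN=161+152+141=454 → 1144/1861 = 0.6147
  C: TP=111, FP=74+152+147=373, FN=70+59+63=192 → 222/787 = 0.2821
  D: TP=405, FP=81+141+63=285, FN=138+137+147=422 → 810/1517 = 0.5339
Macro-F1 score = mean = (0.7160 + 0.6147 + 0.2821 + 0.5339) / 4 = 0.537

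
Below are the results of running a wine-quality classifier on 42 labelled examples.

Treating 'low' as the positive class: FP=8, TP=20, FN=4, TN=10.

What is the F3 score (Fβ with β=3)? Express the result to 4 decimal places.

Fβ = (1+β²)·TP / ((1+β²)·TP + β²·FN + FP), with β²=9
= 10·20 / (10·20 + 9·4 + 8) = 0.8197

0.8197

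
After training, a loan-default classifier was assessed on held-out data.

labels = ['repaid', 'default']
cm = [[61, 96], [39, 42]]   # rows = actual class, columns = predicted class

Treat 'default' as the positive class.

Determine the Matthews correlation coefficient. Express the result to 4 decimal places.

-0.0892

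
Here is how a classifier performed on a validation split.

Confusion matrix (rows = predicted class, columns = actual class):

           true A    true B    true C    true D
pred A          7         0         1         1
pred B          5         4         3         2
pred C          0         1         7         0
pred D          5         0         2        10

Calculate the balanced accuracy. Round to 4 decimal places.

Balanced accuracy = mean of per-class recall.
  A: recall = 7/17 = 0.41176
  B: recall = 4/5 = 0.80000
  C: recall = 7/13 = 0.53846
  D: recall = 10/13 = 0.76923
Mean = (0.41176 + 0.80000 + 0.53846 + 0.76923) / 4 = 0.6299

0.6299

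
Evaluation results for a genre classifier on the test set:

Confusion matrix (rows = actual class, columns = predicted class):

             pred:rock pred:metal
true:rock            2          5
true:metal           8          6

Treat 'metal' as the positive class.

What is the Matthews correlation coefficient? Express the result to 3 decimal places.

-0.270

MCC = (TP·TN − FP·FN) / √((TP+FP)(TP+FN)(TN+FP)(TN+FN))
Numerator = 6·2 − 5·8 = -28
Denominator = √(11·14·7·10) = √10780 = 103.8268
MCC = -28 / 103.8268 = -0.270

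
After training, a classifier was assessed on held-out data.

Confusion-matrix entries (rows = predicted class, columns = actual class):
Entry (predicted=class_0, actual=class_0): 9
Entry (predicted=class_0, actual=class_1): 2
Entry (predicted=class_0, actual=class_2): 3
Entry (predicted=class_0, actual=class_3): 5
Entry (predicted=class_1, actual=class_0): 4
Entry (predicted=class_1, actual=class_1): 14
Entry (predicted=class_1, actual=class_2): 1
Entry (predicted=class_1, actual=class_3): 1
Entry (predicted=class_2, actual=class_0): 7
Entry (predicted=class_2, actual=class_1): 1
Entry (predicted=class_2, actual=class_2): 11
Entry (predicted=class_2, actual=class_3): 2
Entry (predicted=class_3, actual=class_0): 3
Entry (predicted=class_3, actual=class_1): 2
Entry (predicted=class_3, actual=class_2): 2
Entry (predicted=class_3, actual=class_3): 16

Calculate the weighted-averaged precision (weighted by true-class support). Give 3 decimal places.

Per-class precision (TP/(TP+FP)):
  class_0: TP=9, FP=2+3+5=10 → 9/19 = 0.4737
  class_1: TP=14, FP=4+1+1=6 → 14/20 = 0.7000
  class_2: TP=11, FP=7+1+2=10 → 11/21 = 0.5238
  class_3: TP=16, FP=3+2+2=7 → 16/23 = 0.6957
Weighted-precision = Σ (supportᵢ/N)·precisionᵢ with N=83: (23/83)·0.4737 + (19/83)·0.7000 + (17/83)·0.5238 + (24/83)·0.6957 = 0.600

0.600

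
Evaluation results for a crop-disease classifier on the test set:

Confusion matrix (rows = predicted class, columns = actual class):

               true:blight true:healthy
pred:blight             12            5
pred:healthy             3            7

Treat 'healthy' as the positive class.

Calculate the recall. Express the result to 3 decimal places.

Recall = TP/(TP+FN) = 7/(7+5) = 7/12 = 0.583

0.583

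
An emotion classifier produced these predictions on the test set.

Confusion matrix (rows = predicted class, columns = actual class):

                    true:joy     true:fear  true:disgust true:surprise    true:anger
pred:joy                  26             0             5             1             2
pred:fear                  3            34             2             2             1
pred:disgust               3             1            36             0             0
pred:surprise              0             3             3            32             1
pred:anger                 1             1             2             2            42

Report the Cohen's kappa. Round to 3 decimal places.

Observed agreement pₒ = trace/N = 170/203 = 0.8374
Expected agreement pₑ = Σ (rowᵢ·colᵢ)/N² = (33·34 + 39·42 + 48·40 + 37·39 + 46·48)/203² = 0.2022
κ = (pₒ − pₑ)/(1 − pₑ) = (0.8374 − 0.2022)/(1 − 0.2022) = 0.796

0.796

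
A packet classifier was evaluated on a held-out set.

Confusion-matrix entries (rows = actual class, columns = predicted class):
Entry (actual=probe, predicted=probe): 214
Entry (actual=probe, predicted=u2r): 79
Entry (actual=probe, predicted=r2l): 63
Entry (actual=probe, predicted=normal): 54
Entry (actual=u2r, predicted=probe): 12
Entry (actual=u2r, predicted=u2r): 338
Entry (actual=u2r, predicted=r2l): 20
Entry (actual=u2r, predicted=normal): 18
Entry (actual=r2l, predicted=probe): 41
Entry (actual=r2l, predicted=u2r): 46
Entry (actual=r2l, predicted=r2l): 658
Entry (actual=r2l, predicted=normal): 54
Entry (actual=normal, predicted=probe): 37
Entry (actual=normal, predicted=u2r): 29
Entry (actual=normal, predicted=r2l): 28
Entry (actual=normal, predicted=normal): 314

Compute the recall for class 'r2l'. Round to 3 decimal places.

One-vs-rest for 'r2l': TP = diagonal; FP = other classes predicted 'r2l'; FN = 'r2l' predicted as other.
recall = TP/(TP+FN).
r2l: TP=658, FN=41+46+54=141 → 658/799 = 0.8235

0.824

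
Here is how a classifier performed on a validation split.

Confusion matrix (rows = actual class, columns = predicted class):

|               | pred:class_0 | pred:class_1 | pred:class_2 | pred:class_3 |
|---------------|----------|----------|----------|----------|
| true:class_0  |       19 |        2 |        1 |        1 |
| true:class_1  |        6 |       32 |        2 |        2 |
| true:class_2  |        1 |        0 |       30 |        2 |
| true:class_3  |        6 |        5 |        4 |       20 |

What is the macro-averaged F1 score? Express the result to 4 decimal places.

Per-class F1 score (2·TP/(2·TP+FP+FN)):
  class_0: TP=19, FP=6+1+6=13, FN=2+1+1=4 → 38/55 = 0.69091
  class_1: TP=32, FP=2+0+5=7, FN=6+2+2=10 → 64/81 = 0.79012
  class_2: TP=30, FP=1+2+4=7, FN=1+0+2=3 → 60/70 = 0.85714
  class_3: TP=20, FP=1+2+2=5, FN=6+5+4=15 → 40/60 = 0.66667
Macro-F1 score = mean = (0.69091 + 0.79012 + 0.85714 + 0.66667) / 4 = 0.7512

0.7512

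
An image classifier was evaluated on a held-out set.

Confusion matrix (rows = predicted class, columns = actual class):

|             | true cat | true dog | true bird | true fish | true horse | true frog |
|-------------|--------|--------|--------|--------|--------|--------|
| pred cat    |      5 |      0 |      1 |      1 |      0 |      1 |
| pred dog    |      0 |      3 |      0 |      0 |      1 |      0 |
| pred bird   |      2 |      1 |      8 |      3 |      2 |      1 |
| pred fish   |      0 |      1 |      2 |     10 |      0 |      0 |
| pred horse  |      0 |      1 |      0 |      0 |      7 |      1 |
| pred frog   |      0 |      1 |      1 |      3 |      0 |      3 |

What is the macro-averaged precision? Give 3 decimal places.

Per-class precision (TP/(TP+FP)):
  cat: TP=5, FP=0+1+1+0+1=3 → 5/8 = 0.6250
  dog: TP=3, FP=0+0+0+1+0=1 → 3/4 = 0.7500
  bird: TP=8, FP=2+1+3+2+1=9 → 8/17 = 0.4706
  fish: TP=10, FP=0+1+2+0+0=3 → 10/13 = 0.7692
  horse: TP=7, FP=0+1+0+0+1=2 → 7/9 = 0.7778
  frog: TP=3, FP=0+1+1+3+0=5 → 3/8 = 0.3750
Macro-precision = mean = (0.6250 + 0.7500 + 0.4706 + 0.7692 + 0.7778 + 0.3750) / 6 = 0.628

0.628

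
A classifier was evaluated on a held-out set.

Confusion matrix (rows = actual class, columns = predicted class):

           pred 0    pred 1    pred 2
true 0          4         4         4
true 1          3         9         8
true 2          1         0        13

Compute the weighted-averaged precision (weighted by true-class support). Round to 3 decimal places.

Per-class precision (TP/(TP+FP)):
  0: TP=4, FP=3+1=4 → 4/8 = 0.5000
  1: TP=9, FP=4+0=4 → 9/13 = 0.6923
  2: TP=13, FP=4+8=12 → 13/25 = 0.5200
Weighted-precision = Σ (supportᵢ/N)·precisionᵢ with N=46: (12/46)·0.5000 + (20/46)·0.6923 + (14/46)·0.5200 = 0.590

0.590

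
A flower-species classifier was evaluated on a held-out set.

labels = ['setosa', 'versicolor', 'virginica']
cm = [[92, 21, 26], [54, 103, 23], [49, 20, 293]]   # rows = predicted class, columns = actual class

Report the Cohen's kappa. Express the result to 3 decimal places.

Observed agreement pₒ = trace/N = 488/681 = 0.7166
Expected agreement pₑ = Σ (rowᵢ·colᵢ)/N² = (195·139 + 144·180 + 342·362)/681² = 0.3813
κ = (pₒ − pₑ)/(1 − pₑ) = (0.7166 − 0.3813)/(1 − 0.3813) = 0.542

0.542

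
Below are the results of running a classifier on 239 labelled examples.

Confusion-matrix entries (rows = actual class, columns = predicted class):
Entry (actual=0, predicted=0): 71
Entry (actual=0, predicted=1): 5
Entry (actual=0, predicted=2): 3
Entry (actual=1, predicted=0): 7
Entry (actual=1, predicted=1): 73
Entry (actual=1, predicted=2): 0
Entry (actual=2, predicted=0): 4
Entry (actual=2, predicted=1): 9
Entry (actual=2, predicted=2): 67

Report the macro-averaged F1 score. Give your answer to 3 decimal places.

Per-class F1 score (2·TP/(2·TP+FP+FN)):
  0: TP=71, FP=7+4=11, FN=5+3=8 → 142/161 = 0.8820
  1: TP=73, FP=5+9=14, FN=7+0=7 → 146/167 = 0.8743
  2: TP=67, FP=3+0=3, FN=4+9=13 → 134/150 = 0.8933
Macro-F1 score = mean = (0.8820 + 0.8743 + 0.8933) / 3 = 0.883

0.883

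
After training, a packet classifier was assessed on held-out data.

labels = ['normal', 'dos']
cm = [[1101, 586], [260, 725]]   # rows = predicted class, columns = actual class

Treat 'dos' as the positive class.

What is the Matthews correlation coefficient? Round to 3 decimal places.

MCC = (TP·TN − FP·FN) / √((TP+FP)(TP+FN)(TN+FP)(TN+FN))
Numerator = 725·1101 − 260·586 = 645865
Denominator = √(985·1311·1361·1687) = √2964914199345 = 1721892.6213
MCC = 645865 / 1721892.6213 = 0.375

0.375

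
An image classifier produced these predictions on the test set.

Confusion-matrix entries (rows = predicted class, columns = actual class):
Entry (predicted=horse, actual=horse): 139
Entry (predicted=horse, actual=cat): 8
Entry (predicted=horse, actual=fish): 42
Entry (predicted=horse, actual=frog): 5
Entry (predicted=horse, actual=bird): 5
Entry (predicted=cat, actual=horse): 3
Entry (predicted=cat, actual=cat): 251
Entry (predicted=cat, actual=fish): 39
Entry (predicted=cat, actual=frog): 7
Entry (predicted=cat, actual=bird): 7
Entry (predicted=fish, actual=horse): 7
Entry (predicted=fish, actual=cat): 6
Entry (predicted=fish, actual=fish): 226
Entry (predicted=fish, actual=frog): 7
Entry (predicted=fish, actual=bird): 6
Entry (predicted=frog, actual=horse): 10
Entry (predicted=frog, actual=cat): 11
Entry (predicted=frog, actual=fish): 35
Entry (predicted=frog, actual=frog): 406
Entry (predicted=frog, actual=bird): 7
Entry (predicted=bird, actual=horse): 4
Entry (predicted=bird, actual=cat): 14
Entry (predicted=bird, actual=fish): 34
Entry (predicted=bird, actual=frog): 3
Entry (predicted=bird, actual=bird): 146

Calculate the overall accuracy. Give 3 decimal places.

0.818

Accuracy = trace / total = (139+251+226+406+146=1168) / 1428 = 1168/1428 = 0.818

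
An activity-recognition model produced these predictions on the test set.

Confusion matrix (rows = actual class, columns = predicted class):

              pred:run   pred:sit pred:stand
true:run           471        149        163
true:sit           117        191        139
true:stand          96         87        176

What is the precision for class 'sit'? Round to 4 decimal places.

One-vs-rest for 'sit': TP = diagonal; FP = other classes predicted 'sit'; FN = 'sit' predicted as other.
precision = TP/(TP+FP).
sit: TP=191, FP=149+87=236 → 191/427 = 0.44731

0.4473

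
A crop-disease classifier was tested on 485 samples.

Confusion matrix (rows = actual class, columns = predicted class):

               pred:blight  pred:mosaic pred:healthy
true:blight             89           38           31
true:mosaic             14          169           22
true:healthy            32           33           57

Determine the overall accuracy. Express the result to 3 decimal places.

0.649

Accuracy = trace / total = (89+169+57=315) / 485 = 315/485 = 0.649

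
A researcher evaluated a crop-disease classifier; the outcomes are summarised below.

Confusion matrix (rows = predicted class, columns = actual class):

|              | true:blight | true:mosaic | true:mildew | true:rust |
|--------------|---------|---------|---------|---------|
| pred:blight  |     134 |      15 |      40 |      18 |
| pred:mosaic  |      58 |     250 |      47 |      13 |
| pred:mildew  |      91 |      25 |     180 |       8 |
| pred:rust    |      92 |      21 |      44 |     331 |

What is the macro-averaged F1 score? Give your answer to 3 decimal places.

0.638

Per-class F1 score (2·TP/(2·TP+FP+FN)):
  blight: TP=134, FP=15+40+18=73, FN=58+91+92=241 → 268/582 = 0.4605
  mosaic: TP=250, FP=58+47+13=118, FN=15+25+21=61 → 500/679 = 0.7364
  mildew: TP=180, FP=91+25+8=124, FN=40+47+44=131 → 360/615 = 0.5854
  rust: TP=331, FP=92+21+44=157, FN=18+13+8=39 → 662/858 = 0.7716
Macro-F1 score = mean = (0.4605 + 0.7364 + 0.5854 + 0.7716) / 4 = 0.638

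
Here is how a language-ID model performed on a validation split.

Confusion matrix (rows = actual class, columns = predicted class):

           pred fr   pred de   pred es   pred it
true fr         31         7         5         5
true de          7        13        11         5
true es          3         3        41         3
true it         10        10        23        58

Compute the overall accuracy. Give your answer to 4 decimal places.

0.6085

Accuracy = trace / total = (31+13+41+58=143) / 235 = 143/235 = 0.6085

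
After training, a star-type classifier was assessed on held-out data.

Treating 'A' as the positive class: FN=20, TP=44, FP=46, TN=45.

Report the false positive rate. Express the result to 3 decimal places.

0.505

FPR = FP/(FP+TN) = 46/(46+45) = 0.505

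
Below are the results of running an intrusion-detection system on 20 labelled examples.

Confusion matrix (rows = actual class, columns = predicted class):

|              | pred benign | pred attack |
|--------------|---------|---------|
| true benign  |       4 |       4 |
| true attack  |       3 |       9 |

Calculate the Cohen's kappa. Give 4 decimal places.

Observed agreement pₒ = trace/N = 13/20 = 0.65000
Expected agreement pₑ = Σ (rowᵢ·colᵢ)/N² = (8·7 + 12·13)/20² = 0.53000
κ = (pₒ − pₑ)/(1 − pₑ) = (0.65000 − 0.53000)/(1 − 0.53000) = 0.2553

0.2553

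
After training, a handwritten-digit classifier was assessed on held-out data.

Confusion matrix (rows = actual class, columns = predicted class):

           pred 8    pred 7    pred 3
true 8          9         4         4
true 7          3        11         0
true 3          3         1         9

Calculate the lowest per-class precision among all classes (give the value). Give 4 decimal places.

0.6000

Per-class precision (TP/(TP+FP)):
  8: TP=9, FP=3+3=6 → 9/15 = 0.60000
  7: TP=11, FP=4+1=5 → 11/16 = 0.68750
  3: TP=9, FP=4+0=4 → 9/13 = 0.69231
Lowest is class '8' with precision = 0.6000.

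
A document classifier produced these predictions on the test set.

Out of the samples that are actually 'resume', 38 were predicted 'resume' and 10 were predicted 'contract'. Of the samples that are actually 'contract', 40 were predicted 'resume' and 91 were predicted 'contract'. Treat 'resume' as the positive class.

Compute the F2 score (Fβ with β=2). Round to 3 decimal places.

0.704

Fβ = (1+β²)·TP / ((1+β²)·TP + β²·FN + FP), with β²=4
= 5·38 / (5·38 + 4·10 + 40) = 0.704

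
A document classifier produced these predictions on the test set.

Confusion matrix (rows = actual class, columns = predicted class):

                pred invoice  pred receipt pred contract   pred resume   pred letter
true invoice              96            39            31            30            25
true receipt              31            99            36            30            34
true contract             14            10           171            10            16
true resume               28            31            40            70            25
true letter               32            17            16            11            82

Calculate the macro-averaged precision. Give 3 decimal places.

Per-class precision (TP/(TP+FP)):
  invoice: TP=96, FP=31+14+28+32=105 → 96/201 = 0.4776
  receipt: TP=99, FP=39+10+31+17=97 → 99/196 = 0.5051
  contract: TP=171, FP=31+36+40+16=123 → 171/294 = 0.5816
  resume: TP=70, FP=30+30+10+11=81 → 70/151 = 0.4636
  letter: TP=82, FP=25+34+16+25=100 → 82/182 = 0.4505
Macro-precision = mean = (0.4776 + 0.5051 + 0.5816 + 0.4636 + 0.4505) / 5 = 0.496

0.496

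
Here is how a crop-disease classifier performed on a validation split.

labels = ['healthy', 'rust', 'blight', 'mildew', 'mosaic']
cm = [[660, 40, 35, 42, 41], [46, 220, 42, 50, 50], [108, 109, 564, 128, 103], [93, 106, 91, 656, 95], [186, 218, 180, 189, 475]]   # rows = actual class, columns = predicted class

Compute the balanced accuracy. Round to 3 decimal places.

0.583

Balanced accuracy = mean of per-class recall.
  healthy: recall = 660/818 = 0.8068
  rust: recall = 220/408 = 0.5392
  blight: recall = 564/1012 = 0.5573
  mildew: recall = 656/1041 = 0.6302
  mosaic: recall = 475/1248 = 0.3806
Mean = (0.8068 + 0.5392 + 0.5573 + 0.6302 + 0.3806) / 5 = 0.583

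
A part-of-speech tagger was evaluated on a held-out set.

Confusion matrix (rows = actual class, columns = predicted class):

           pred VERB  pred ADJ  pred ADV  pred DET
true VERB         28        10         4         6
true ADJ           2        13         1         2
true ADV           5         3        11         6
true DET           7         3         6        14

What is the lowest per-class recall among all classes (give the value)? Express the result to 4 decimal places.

Per-class recall (TP/(TP+FN)):
  VERB: TP=28, FN=10+4+6=20 → 28/48 = 0.58333
  ADJ: TP=13, FN=2+1+2=5 → 13/18 = 0.72222
  ADV: TP=11, FN=5+3+6=14 → 11/25 = 0.44000
  DET: TP=14, FN=7+3+6=16 → 14/30 = 0.46667
Lowest is class 'ADV' with recall = 0.4400.

0.4400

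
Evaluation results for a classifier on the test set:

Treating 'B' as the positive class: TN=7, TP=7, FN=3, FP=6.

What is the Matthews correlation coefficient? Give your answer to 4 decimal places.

MCC = (TP·TN − FP·FN) / √((TP+FP)(TP+FN)(TN+FP)(TN+FN))
Numerator = 7·7 − 6·3 = 31
Denominator = √(13·10·13·10) = √16900 = 130.0000
MCC = 31 / 130.0000 = 0.2385

0.2385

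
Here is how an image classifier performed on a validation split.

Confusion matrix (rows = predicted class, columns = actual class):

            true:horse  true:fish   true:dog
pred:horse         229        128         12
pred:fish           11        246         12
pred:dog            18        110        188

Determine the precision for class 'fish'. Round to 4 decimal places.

Treat 'fish' as positive and all other classes as negative.
precision = TP/(TP+FP).
fish: TP=246, FP=11+12=23 → 246/269 = 0.91450

0.9145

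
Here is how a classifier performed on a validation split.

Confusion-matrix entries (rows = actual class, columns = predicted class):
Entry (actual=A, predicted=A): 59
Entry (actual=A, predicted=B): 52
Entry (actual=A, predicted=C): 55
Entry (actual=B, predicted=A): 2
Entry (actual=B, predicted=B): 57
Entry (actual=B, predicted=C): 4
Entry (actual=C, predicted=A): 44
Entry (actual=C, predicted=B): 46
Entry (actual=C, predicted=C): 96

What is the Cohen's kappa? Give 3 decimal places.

Observed agreement pₒ = trace/N = 212/415 = 0.5108
Expected agreement pₑ = Σ (rowᵢ·colᵢ)/N² = (166·105 + 63·155 + 186·155)/415² = 0.3253
κ = (pₒ − pₑ)/(1 − pₑ) = (0.5108 − 0.3253)/(1 − 0.3253) = 0.275

0.275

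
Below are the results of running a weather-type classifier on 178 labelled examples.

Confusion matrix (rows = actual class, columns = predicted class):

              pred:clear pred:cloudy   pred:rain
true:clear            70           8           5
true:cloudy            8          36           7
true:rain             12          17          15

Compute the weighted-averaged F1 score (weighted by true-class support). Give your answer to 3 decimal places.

0.666

Per-class F1 score (2·TP/(2·TP+FP+FN)):
  clear: TP=70, FP=8+12=20, FN=8+5=13 → 140/173 = 0.8092
  cloudy: TP=36, FP=8+17=25, FN=8+7=15 → 72/112 = 0.6429
  rain: TP=15, FP=5+7=12, FN=12+17=29 → 30/71 = 0.4225
Weighted-F1 score = Σ (supportᵢ/N)·F1 scoreᵢ with N=178: (83/178)·0.8092 + (51/178)·0.6429 + (44/178)·0.4225 = 0.666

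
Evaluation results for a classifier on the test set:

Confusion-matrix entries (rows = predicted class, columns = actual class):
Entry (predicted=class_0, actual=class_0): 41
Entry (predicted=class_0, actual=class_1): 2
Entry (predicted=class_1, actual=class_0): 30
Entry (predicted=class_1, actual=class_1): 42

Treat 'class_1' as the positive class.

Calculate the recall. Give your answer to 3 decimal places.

0.955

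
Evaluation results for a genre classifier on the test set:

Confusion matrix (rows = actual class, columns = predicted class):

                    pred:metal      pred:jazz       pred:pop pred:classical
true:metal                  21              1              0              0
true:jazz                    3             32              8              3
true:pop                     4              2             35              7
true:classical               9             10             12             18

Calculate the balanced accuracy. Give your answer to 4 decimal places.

Balanced accuracy = mean of per-class recall.
  metal: recall = 21/22 = 0.95455
  jazz: recall = 32/46 = 0.69565
  pop: recall = 35/48 = 0.72917
  classical: recall = 18/49 = 0.36735
Mean = (0.95455 + 0.69565 + 0.72917 + 0.36735) / 4 = 0.6867

0.6867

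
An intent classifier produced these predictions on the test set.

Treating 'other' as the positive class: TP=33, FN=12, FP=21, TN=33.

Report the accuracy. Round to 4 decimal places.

0.6667

Accuracy = (TP+TN)/N = (33+33)/99 = 0.6667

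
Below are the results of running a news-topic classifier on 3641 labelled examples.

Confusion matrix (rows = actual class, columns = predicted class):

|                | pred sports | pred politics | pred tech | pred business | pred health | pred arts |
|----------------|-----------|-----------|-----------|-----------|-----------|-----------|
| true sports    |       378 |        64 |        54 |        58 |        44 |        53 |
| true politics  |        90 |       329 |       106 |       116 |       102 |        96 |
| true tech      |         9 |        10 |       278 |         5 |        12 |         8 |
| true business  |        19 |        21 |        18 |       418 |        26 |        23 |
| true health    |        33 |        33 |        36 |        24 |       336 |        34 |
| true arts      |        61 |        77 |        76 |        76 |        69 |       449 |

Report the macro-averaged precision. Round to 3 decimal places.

0.599

Per-class precision (TP/(TP+FP)):
  sports: TP=378, FP=90+9+19+33+61=212 → 378/590 = 0.6407
  politics: TP=329, FP=64+10+21+33+77=205 → 329/534 = 0.6161
  tech: TP=278, FP=54+106+18+36+76=290 → 278/568 = 0.4894
  business: TP=418, FP=58+116+5+24+76=279 → 418/697 = 0.5997
  health: TP=336, FP=44+102+12+26+69=253 → 336/589 = 0.5705
  arts: TP=449, FP=53+96+8+23+34=214 → 449/663 = 0.6772
Macro-precision = mean = (0.6407 + 0.6161 + 0.4894 + 0.5997 + 0.5705 + 0.6772) / 6 = 0.599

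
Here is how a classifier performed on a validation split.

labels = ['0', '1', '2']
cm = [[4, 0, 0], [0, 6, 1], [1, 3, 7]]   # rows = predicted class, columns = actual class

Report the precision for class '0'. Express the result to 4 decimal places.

Treat '0' as positive and all other classes as negative.
precision = TP/(TP+FP).
0: TP=4, FP=0+0=0 → 4/4 = 1.00000

1.0000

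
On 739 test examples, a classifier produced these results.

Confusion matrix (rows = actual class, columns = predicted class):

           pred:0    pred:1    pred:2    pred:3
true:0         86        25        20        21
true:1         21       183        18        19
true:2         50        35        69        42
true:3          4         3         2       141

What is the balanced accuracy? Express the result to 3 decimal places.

Balanced accuracy = mean of per-class recall.
  0: recall = 86/152 = 0.5658
  1: recall = 183/241 = 0.7593
  2: recall = 69/196 = 0.3520
  3: recall = 141/150 = 0.9400
Mean = (0.5658 + 0.7593 + 0.3520 + 0.9400) / 4 = 0.654

0.654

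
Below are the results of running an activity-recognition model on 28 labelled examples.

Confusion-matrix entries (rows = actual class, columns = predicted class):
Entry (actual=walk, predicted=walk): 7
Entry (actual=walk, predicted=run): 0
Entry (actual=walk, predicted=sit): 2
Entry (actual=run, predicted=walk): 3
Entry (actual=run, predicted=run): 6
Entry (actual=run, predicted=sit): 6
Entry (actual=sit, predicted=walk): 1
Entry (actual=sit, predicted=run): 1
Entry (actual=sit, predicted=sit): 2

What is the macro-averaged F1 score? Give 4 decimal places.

Per-class F1 score (2·TP/(2·TP+FP+FN)):
  walk: TP=7, FP=3+1=4, FN=0+2=2 → 14/20 = 0.70000
  run: TP=6, FP=0+1=1, FN=3+6=9 → 12/22 = 0.54545
  sit: TP=2, FP=2+6=8, FN=1+1=2 → 4/14 = 0.28571
Macro-F1 score = mean = (0.70000 + 0.54545 + 0.28571) / 3 = 0.5104

0.5104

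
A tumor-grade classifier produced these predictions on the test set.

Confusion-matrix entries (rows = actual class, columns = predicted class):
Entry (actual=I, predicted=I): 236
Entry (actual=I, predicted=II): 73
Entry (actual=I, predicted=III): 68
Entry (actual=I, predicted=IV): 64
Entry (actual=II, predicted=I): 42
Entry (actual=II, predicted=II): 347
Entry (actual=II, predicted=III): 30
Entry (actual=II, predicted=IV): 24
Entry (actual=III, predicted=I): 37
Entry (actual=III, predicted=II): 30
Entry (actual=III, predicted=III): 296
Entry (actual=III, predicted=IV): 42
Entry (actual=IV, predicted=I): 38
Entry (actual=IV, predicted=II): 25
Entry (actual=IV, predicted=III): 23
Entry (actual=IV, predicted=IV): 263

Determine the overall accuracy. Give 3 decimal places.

Accuracy = trace / total = (236+347+296+263=1142) / 1638 = 1142/1638 = 0.697

0.697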